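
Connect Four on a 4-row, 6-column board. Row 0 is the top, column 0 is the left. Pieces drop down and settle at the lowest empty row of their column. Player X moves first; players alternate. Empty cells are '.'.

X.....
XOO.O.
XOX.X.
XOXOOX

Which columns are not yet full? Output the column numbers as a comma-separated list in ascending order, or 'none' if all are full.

col 0: top cell = 'X' → FULL
col 1: top cell = '.' → open
col 2: top cell = '.' → open
col 3: top cell = '.' → open
col 4: top cell = '.' → open
col 5: top cell = '.' → open

Answer: 1,2,3,4,5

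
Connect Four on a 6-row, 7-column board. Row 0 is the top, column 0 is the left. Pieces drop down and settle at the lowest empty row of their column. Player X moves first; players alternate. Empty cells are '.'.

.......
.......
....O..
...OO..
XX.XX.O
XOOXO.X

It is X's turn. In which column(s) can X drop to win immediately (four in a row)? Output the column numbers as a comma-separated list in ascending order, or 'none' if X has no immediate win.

col 0: drop X → no win
col 1: drop X → no win
col 2: drop X → WIN!
col 3: drop X → no win
col 4: drop X → no win
col 5: drop X → no win
col 6: drop X → no win

Answer: 2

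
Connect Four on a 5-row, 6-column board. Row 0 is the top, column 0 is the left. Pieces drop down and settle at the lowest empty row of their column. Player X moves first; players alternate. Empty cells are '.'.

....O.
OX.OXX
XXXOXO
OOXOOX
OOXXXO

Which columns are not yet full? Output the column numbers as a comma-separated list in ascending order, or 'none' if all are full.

col 0: top cell = '.' → open
col 1: top cell = '.' → open
col 2: top cell = '.' → open
col 3: top cell = '.' → open
col 4: top cell = 'O' → FULL
col 5: top cell = '.' → open

Answer: 0,1,2,3,5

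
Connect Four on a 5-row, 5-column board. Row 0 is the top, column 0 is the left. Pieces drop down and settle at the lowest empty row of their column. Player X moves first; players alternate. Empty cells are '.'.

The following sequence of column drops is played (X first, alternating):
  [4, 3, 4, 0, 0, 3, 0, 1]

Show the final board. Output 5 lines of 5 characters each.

Answer: .....
.....
X....
X..OX
OO.OX

Derivation:
Move 1: X drops in col 4, lands at row 4
Move 2: O drops in col 3, lands at row 4
Move 3: X drops in col 4, lands at row 3
Move 4: O drops in col 0, lands at row 4
Move 5: X drops in col 0, lands at row 3
Move 6: O drops in col 3, lands at row 3
Move 7: X drops in col 0, lands at row 2
Move 8: O drops in col 1, lands at row 4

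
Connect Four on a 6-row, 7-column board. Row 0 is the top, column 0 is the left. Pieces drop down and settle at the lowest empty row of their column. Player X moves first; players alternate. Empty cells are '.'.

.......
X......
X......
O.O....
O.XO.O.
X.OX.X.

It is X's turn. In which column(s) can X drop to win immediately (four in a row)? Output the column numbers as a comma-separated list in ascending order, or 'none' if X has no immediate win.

col 0: drop X → no win
col 1: drop X → no win
col 2: drop X → no win
col 3: drop X → no win
col 4: drop X → no win
col 5: drop X → no win
col 6: drop X → no win

Answer: none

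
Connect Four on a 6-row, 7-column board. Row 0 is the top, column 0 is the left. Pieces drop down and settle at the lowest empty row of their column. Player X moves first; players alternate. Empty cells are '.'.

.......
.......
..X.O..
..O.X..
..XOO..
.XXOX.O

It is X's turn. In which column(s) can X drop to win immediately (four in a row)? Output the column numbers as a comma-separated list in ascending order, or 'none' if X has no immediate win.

Answer: none

Derivation:
col 0: drop X → no win
col 1: drop X → no win
col 2: drop X → no win
col 3: drop X → no win
col 4: drop X → no win
col 5: drop X → no win
col 6: drop X → no win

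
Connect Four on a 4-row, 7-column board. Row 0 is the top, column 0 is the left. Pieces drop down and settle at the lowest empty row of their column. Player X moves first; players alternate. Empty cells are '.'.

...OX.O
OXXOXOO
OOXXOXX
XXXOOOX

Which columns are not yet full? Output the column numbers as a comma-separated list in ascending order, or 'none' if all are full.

Answer: 0,1,2,5

Derivation:
col 0: top cell = '.' → open
col 1: top cell = '.' → open
col 2: top cell = '.' → open
col 3: top cell = 'O' → FULL
col 4: top cell = 'X' → FULL
col 5: top cell = '.' → open
col 6: top cell = 'O' → FULL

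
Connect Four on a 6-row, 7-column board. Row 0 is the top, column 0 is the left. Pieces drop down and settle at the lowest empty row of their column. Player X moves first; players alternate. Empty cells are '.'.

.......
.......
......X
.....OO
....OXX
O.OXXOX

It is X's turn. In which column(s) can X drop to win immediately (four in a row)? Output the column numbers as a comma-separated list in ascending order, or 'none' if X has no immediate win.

Answer: none

Derivation:
col 0: drop X → no win
col 1: drop X → no win
col 2: drop X → no win
col 3: drop X → no win
col 4: drop X → no win
col 5: drop X → no win
col 6: drop X → no win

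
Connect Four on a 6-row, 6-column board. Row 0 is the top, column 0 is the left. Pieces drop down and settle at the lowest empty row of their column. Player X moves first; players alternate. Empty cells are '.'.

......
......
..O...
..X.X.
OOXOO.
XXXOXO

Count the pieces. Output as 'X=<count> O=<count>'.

X=7 O=7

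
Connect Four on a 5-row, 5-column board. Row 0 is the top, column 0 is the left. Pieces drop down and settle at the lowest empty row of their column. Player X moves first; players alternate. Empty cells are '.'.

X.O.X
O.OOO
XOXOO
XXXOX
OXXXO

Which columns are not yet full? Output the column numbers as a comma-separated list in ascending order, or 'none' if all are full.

col 0: top cell = 'X' → FULL
col 1: top cell = '.' → open
col 2: top cell = 'O' → FULL
col 3: top cell = '.' → open
col 4: top cell = 'X' → FULL

Answer: 1,3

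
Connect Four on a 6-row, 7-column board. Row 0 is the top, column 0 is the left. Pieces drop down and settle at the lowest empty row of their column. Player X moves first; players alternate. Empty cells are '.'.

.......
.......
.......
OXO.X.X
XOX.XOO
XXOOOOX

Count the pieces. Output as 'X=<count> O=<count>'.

X=9 O=9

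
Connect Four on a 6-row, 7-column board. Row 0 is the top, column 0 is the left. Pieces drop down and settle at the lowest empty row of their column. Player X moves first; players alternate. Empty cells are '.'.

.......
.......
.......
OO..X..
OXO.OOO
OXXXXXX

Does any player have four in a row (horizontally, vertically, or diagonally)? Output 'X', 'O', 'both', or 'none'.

X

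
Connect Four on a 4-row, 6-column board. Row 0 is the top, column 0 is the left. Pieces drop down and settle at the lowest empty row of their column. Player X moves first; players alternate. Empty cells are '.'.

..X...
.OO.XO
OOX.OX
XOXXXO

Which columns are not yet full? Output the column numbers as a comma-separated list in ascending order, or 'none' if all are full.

col 0: top cell = '.' → open
col 1: top cell = '.' → open
col 2: top cell = 'X' → FULL
col 3: top cell = '.' → open
col 4: top cell = '.' → open
col 5: top cell = '.' → open

Answer: 0,1,3,4,5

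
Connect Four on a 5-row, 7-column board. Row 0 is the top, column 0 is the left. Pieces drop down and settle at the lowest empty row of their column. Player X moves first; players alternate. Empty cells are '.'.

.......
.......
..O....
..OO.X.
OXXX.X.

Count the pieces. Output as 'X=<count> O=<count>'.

X=5 O=4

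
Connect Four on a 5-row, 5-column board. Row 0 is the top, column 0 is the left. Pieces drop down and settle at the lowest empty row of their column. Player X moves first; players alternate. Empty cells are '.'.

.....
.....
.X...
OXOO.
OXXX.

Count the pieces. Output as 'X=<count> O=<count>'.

X=5 O=4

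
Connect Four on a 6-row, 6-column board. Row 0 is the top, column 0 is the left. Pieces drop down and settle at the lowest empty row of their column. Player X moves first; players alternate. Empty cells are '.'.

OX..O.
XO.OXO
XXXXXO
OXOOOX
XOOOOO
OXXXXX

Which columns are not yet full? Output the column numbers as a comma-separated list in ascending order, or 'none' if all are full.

col 0: top cell = 'O' → FULL
col 1: top cell = 'X' → FULL
col 2: top cell = '.' → open
col 3: top cell = '.' → open
col 4: top cell = 'O' → FULL
col 5: top cell = '.' → open

Answer: 2,3,5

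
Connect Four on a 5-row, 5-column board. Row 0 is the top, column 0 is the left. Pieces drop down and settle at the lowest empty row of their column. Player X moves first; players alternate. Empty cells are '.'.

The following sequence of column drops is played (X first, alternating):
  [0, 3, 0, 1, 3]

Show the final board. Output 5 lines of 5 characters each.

Answer: .....
.....
.....
X..X.
XO.O.

Derivation:
Move 1: X drops in col 0, lands at row 4
Move 2: O drops in col 3, lands at row 4
Move 3: X drops in col 0, lands at row 3
Move 4: O drops in col 1, lands at row 4
Move 5: X drops in col 3, lands at row 3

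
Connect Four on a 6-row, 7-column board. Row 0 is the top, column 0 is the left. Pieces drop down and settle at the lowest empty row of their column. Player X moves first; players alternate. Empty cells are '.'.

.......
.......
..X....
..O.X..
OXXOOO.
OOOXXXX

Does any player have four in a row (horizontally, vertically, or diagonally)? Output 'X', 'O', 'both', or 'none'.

X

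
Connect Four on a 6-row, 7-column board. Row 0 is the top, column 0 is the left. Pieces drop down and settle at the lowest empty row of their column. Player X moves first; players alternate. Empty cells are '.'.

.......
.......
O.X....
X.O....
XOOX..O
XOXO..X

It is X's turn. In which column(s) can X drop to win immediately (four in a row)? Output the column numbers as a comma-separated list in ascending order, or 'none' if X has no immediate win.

col 0: drop X → no win
col 1: drop X → no win
col 2: drop X → no win
col 3: drop X → no win
col 4: drop X → no win
col 5: drop X → no win
col 6: drop X → no win

Answer: none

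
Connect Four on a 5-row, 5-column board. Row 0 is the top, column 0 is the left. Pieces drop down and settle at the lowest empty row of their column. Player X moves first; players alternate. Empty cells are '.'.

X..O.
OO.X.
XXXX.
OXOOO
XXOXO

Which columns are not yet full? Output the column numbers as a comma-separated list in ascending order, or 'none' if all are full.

col 0: top cell = 'X' → FULL
col 1: top cell = '.' → open
col 2: top cell = '.' → open
col 3: top cell = 'O' → FULL
col 4: top cell = '.' → open

Answer: 1,2,4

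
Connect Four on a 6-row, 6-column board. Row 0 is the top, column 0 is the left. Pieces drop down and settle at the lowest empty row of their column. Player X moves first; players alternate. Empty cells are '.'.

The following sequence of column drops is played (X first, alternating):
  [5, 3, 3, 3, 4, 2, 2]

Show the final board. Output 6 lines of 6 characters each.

Move 1: X drops in col 5, lands at row 5
Move 2: O drops in col 3, lands at row 5
Move 3: X drops in col 3, lands at row 4
Move 4: O drops in col 3, lands at row 3
Move 5: X drops in col 4, lands at row 5
Move 6: O drops in col 2, lands at row 5
Move 7: X drops in col 2, lands at row 4

Answer: ......
......
......
...O..
..XX..
..OOXX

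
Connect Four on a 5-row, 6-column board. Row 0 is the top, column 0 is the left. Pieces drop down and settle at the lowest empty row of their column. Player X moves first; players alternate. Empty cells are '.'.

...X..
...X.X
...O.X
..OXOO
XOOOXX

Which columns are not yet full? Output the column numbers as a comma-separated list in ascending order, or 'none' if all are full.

Answer: 0,1,2,4,5

Derivation:
col 0: top cell = '.' → open
col 1: top cell = '.' → open
col 2: top cell = '.' → open
col 3: top cell = 'X' → FULL
col 4: top cell = '.' → open
col 5: top cell = '.' → open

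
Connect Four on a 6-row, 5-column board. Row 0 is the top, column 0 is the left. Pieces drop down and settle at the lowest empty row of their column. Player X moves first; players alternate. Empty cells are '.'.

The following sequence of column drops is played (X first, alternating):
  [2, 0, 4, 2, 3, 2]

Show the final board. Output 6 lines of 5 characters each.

Answer: .....
.....
.....
..O..
..O..
O.XXX

Derivation:
Move 1: X drops in col 2, lands at row 5
Move 2: O drops in col 0, lands at row 5
Move 3: X drops in col 4, lands at row 5
Move 4: O drops in col 2, lands at row 4
Move 5: X drops in col 3, lands at row 5
Move 6: O drops in col 2, lands at row 3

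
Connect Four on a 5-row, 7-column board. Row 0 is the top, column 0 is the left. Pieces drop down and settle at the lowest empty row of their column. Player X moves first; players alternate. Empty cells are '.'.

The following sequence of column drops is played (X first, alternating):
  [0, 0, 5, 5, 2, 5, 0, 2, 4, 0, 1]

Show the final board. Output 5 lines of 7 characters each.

Move 1: X drops in col 0, lands at row 4
Move 2: O drops in col 0, lands at row 3
Move 3: X drops in col 5, lands at row 4
Move 4: O drops in col 5, lands at row 3
Move 5: X drops in col 2, lands at row 4
Move 6: O drops in col 5, lands at row 2
Move 7: X drops in col 0, lands at row 2
Move 8: O drops in col 2, lands at row 3
Move 9: X drops in col 4, lands at row 4
Move 10: O drops in col 0, lands at row 1
Move 11: X drops in col 1, lands at row 4

Answer: .......
O......
X....O.
O.O..O.
XXX.XX.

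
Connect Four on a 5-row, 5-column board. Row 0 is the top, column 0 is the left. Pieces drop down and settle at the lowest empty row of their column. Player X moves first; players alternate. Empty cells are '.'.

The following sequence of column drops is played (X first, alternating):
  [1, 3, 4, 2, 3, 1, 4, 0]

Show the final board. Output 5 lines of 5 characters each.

Answer: .....
.....
.....
.O.XX
OXOOX

Derivation:
Move 1: X drops in col 1, lands at row 4
Move 2: O drops in col 3, lands at row 4
Move 3: X drops in col 4, lands at row 4
Move 4: O drops in col 2, lands at row 4
Move 5: X drops in col 3, lands at row 3
Move 6: O drops in col 1, lands at row 3
Move 7: X drops in col 4, lands at row 3
Move 8: O drops in col 0, lands at row 4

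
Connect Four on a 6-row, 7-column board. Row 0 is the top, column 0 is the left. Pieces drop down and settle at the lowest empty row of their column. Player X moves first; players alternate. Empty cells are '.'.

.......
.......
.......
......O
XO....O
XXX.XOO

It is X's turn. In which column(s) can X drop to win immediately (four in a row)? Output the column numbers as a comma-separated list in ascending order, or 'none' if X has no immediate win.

col 0: drop X → no win
col 1: drop X → no win
col 2: drop X → no win
col 3: drop X → WIN!
col 4: drop X → no win
col 5: drop X → no win
col 6: drop X → no win

Answer: 3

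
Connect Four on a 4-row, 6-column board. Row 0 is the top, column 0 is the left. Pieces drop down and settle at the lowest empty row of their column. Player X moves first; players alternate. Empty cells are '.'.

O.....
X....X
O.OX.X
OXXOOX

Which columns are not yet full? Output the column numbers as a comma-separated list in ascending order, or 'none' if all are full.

col 0: top cell = 'O' → FULL
col 1: top cell = '.' → open
col 2: top cell = '.' → open
col 3: top cell = '.' → open
col 4: top cell = '.' → open
col 5: top cell = '.' → open

Answer: 1,2,3,4,5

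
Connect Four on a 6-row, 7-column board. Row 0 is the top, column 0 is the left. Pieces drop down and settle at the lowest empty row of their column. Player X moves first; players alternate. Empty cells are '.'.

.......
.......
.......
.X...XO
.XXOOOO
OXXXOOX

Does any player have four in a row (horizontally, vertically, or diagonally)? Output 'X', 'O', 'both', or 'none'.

O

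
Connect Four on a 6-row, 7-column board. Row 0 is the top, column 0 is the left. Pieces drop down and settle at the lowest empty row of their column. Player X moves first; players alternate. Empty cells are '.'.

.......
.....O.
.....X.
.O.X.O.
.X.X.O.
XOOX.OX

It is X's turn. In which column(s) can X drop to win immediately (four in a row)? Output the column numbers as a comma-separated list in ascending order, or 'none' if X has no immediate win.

col 0: drop X → no win
col 1: drop X → no win
col 2: drop X → no win
col 3: drop X → WIN!
col 4: drop X → no win
col 5: drop X → no win
col 6: drop X → no win

Answer: 3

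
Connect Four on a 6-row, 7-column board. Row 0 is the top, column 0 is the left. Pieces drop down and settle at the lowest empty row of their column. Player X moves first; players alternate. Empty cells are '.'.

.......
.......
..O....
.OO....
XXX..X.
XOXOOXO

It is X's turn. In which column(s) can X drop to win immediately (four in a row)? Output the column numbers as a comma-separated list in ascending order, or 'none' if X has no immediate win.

col 0: drop X → no win
col 1: drop X → no win
col 2: drop X → no win
col 3: drop X → WIN!
col 4: drop X → no win
col 5: drop X → no win
col 6: drop X → no win

Answer: 3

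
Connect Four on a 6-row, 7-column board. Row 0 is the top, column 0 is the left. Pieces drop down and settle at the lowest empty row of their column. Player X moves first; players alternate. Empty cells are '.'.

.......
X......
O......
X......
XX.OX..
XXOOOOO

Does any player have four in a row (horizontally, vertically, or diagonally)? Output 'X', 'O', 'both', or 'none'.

O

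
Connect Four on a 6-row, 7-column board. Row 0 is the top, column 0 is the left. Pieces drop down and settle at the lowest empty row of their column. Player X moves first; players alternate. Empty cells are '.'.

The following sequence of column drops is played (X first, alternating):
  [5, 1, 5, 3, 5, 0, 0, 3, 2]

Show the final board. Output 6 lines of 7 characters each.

Answer: .......
.......
.......
.....X.
X..O.X.
OOXO.X.

Derivation:
Move 1: X drops in col 5, lands at row 5
Move 2: O drops in col 1, lands at row 5
Move 3: X drops in col 5, lands at row 4
Move 4: O drops in col 3, lands at row 5
Move 5: X drops in col 5, lands at row 3
Move 6: O drops in col 0, lands at row 5
Move 7: X drops in col 0, lands at row 4
Move 8: O drops in col 3, lands at row 4
Move 9: X drops in col 2, lands at row 5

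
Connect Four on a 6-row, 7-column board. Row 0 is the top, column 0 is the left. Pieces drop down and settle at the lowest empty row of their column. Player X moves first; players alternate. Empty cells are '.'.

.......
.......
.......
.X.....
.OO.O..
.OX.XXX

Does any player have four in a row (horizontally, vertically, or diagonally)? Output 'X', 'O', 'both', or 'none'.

none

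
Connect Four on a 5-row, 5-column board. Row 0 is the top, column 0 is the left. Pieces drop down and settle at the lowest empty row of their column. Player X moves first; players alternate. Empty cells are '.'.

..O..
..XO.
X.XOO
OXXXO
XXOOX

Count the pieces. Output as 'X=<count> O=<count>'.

X=9 O=8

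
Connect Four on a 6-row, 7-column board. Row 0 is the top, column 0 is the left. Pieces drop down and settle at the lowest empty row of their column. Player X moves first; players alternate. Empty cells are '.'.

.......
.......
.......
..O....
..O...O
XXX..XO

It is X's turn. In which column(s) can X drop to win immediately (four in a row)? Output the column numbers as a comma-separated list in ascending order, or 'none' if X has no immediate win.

Answer: 3

Derivation:
col 0: drop X → no win
col 1: drop X → no win
col 2: drop X → no win
col 3: drop X → WIN!
col 4: drop X → no win
col 5: drop X → no win
col 6: drop X → no win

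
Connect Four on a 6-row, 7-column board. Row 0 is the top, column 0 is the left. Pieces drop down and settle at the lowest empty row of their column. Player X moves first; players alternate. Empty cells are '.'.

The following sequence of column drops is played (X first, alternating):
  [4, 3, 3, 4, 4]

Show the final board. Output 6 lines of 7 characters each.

Answer: .......
.......
.......
....X..
...XO..
...OX..

Derivation:
Move 1: X drops in col 4, lands at row 5
Move 2: O drops in col 3, lands at row 5
Move 3: X drops in col 3, lands at row 4
Move 4: O drops in col 4, lands at row 4
Move 5: X drops in col 4, lands at row 3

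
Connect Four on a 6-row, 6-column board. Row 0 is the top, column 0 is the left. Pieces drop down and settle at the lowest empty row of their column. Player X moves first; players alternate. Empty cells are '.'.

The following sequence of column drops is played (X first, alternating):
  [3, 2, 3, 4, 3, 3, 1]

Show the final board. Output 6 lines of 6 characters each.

Move 1: X drops in col 3, lands at row 5
Move 2: O drops in col 2, lands at row 5
Move 3: X drops in col 3, lands at row 4
Move 4: O drops in col 4, lands at row 5
Move 5: X drops in col 3, lands at row 3
Move 6: O drops in col 3, lands at row 2
Move 7: X drops in col 1, lands at row 5

Answer: ......
......
...O..
...X..
...X..
.XOXO.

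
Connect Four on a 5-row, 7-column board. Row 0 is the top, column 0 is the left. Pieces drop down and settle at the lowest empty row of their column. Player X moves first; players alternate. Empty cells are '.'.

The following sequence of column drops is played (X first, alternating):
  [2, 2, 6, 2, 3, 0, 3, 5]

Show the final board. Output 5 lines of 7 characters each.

Move 1: X drops in col 2, lands at row 4
Move 2: O drops in col 2, lands at row 3
Move 3: X drops in col 6, lands at row 4
Move 4: O drops in col 2, lands at row 2
Move 5: X drops in col 3, lands at row 4
Move 6: O drops in col 0, lands at row 4
Move 7: X drops in col 3, lands at row 3
Move 8: O drops in col 5, lands at row 4

Answer: .......
.......
..O....
..OX...
O.XX.OX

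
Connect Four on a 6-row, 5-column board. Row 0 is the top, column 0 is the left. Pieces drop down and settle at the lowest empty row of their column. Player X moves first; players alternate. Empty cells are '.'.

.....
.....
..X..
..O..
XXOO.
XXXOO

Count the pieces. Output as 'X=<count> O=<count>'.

X=6 O=5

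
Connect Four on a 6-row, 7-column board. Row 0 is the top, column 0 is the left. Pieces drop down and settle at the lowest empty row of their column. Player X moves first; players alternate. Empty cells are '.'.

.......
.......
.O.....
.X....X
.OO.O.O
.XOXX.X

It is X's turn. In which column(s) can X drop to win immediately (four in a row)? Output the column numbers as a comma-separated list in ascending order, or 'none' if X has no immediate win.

col 0: drop X → no win
col 1: drop X → no win
col 2: drop X → no win
col 3: drop X → no win
col 4: drop X → no win
col 5: drop X → WIN!
col 6: drop X → no win

Answer: 5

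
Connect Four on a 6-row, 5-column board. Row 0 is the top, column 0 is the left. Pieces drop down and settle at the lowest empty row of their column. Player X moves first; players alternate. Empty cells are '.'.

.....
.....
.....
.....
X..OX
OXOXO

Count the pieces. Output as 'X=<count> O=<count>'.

X=4 O=4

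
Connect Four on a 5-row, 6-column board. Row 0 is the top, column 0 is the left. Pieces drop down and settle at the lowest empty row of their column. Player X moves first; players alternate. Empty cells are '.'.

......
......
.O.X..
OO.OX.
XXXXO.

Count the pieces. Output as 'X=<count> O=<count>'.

X=6 O=5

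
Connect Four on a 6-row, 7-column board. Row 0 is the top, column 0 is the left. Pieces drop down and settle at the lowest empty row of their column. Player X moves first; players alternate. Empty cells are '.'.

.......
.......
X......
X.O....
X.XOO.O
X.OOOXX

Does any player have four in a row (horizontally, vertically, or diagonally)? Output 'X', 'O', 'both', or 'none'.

X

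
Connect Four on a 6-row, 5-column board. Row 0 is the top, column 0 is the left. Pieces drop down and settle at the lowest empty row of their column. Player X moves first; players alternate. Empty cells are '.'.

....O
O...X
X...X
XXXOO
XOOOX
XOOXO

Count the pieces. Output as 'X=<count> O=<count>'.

X=10 O=10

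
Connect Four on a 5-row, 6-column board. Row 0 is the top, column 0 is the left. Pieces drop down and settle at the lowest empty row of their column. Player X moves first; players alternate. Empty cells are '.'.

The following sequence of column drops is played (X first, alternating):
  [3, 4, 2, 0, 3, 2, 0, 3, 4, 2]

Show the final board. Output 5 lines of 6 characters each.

Move 1: X drops in col 3, lands at row 4
Move 2: O drops in col 4, lands at row 4
Move 3: X drops in col 2, lands at row 4
Move 4: O drops in col 0, lands at row 4
Move 5: X drops in col 3, lands at row 3
Move 6: O drops in col 2, lands at row 3
Move 7: X drops in col 0, lands at row 3
Move 8: O drops in col 3, lands at row 2
Move 9: X drops in col 4, lands at row 3
Move 10: O drops in col 2, lands at row 2

Answer: ......
......
..OO..
X.OXX.
O.XXO.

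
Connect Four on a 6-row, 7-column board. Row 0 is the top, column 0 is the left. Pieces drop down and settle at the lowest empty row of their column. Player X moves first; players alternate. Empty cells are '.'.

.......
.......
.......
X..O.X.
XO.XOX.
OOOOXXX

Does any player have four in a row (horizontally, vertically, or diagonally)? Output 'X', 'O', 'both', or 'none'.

O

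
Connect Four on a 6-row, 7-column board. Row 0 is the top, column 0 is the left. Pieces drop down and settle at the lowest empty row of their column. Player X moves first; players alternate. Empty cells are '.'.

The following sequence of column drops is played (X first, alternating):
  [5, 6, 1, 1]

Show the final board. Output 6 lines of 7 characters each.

Move 1: X drops in col 5, lands at row 5
Move 2: O drops in col 6, lands at row 5
Move 3: X drops in col 1, lands at row 5
Move 4: O drops in col 1, lands at row 4

Answer: .......
.......
.......
.......
.O.....
.X...XO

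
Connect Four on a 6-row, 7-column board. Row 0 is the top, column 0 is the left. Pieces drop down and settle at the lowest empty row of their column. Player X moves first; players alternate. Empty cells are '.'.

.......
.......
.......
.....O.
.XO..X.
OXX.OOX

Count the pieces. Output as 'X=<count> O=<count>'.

X=5 O=5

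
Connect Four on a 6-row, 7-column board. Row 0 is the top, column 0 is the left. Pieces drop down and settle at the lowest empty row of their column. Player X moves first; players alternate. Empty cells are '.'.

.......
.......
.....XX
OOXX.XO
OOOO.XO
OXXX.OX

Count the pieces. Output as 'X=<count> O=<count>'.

X=10 O=10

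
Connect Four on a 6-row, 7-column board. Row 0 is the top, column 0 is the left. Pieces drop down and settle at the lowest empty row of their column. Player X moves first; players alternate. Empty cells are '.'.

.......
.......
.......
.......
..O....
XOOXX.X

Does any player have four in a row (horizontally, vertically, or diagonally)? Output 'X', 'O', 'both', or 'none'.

none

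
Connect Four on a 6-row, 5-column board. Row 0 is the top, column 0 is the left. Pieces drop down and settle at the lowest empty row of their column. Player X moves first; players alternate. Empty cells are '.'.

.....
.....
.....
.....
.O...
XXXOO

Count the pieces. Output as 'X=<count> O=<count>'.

X=3 O=3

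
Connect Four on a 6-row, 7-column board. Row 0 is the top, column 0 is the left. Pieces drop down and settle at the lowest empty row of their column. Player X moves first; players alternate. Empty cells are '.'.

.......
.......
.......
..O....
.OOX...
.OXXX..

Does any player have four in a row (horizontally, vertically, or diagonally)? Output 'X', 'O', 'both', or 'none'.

none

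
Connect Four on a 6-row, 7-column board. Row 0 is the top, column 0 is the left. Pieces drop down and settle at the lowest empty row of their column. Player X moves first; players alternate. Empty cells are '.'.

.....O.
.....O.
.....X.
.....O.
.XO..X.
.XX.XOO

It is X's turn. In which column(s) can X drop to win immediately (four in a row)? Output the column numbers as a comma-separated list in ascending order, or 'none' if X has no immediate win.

Answer: 3

Derivation:
col 0: drop X → no win
col 1: drop X → no win
col 2: drop X → no win
col 3: drop X → WIN!
col 4: drop X → no win
col 6: drop X → no win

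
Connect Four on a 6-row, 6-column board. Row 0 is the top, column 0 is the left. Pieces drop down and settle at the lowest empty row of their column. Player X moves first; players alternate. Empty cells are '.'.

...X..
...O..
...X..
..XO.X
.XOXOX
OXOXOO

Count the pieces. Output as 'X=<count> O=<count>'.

X=9 O=8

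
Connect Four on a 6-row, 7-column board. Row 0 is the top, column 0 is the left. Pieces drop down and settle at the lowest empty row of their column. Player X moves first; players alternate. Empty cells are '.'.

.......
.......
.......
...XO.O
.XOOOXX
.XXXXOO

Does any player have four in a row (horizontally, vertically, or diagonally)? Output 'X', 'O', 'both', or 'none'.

X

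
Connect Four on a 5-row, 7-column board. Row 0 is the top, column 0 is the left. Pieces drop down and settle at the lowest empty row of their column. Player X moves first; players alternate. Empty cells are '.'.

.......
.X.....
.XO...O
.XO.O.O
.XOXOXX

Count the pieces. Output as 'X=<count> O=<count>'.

X=7 O=7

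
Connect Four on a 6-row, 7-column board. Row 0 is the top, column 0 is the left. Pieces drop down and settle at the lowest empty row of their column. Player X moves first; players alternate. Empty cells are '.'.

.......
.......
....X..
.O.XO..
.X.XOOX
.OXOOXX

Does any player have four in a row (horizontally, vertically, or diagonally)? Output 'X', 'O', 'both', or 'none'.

none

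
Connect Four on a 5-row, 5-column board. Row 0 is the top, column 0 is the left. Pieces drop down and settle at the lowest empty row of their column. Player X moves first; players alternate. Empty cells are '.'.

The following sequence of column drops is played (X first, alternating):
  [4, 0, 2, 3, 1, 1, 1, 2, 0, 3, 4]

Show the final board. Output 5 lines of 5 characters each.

Answer: .....
.....
.X...
XOOOX
OXXOX

Derivation:
Move 1: X drops in col 4, lands at row 4
Move 2: O drops in col 0, lands at row 4
Move 3: X drops in col 2, lands at row 4
Move 4: O drops in col 3, lands at row 4
Move 5: X drops in col 1, lands at row 4
Move 6: O drops in col 1, lands at row 3
Move 7: X drops in col 1, lands at row 2
Move 8: O drops in col 2, lands at row 3
Move 9: X drops in col 0, lands at row 3
Move 10: O drops in col 3, lands at row 3
Move 11: X drops in col 4, lands at row 3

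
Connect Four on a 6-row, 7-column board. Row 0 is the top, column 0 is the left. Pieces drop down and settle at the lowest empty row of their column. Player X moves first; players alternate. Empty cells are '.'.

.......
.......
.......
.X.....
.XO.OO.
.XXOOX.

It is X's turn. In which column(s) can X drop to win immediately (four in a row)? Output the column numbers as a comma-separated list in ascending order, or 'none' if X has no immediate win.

Answer: 1

Derivation:
col 0: drop X → no win
col 1: drop X → WIN!
col 2: drop X → no win
col 3: drop X → no win
col 4: drop X → no win
col 5: drop X → no win
col 6: drop X → no win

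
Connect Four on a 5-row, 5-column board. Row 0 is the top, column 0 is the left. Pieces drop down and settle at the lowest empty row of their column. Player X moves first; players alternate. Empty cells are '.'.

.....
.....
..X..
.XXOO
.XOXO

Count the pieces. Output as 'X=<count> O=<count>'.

X=5 O=4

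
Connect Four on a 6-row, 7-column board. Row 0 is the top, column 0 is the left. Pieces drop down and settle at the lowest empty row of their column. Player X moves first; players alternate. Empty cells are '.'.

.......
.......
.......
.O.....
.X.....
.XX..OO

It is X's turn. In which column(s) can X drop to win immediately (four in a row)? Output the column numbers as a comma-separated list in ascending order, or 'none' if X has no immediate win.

col 0: drop X → no win
col 1: drop X → no win
col 2: drop X → no win
col 3: drop X → no win
col 4: drop X → no win
col 5: drop X → no win
col 6: drop X → no win

Answer: none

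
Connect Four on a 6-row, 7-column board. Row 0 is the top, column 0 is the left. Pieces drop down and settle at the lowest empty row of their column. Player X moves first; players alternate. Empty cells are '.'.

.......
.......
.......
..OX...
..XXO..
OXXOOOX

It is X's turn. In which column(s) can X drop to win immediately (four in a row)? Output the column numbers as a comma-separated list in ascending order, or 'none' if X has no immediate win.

Answer: none

Derivation:
col 0: drop X → no win
col 1: drop X → no win
col 2: drop X → no win
col 3: drop X → no win
col 4: drop X → no win
col 5: drop X → no win
col 6: drop X → no win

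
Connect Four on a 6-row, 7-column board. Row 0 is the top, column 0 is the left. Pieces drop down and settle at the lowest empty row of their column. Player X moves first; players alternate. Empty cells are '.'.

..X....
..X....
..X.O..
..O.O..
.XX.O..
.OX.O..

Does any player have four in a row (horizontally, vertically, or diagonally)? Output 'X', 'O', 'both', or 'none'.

O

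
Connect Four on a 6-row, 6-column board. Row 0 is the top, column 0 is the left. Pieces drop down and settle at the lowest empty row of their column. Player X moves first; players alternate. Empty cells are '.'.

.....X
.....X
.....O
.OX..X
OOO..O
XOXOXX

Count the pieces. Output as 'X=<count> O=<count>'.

X=8 O=8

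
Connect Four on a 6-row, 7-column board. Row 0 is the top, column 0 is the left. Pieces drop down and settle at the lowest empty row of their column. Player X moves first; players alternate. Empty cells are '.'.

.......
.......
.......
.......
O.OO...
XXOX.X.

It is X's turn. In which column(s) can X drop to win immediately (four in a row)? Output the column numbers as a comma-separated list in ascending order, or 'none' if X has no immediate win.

col 0: drop X → no win
col 1: drop X → no win
col 2: drop X → no win
col 3: drop X → no win
col 4: drop X → no win
col 5: drop X → no win
col 6: drop X → no win

Answer: none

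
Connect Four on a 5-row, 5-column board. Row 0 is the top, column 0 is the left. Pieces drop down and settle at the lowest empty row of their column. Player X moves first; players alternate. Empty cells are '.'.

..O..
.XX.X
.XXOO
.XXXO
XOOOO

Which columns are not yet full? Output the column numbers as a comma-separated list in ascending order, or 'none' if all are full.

col 0: top cell = '.' → open
col 1: top cell = '.' → open
col 2: top cell = 'O' → FULL
col 3: top cell = '.' → open
col 4: top cell = '.' → open

Answer: 0,1,3,4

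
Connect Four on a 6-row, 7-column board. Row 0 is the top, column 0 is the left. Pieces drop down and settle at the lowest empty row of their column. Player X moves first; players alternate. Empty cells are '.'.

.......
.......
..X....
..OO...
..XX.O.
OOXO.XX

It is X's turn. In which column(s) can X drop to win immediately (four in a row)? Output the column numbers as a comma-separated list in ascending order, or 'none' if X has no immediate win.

Answer: none

Derivation:
col 0: drop X → no win
col 1: drop X → no win
col 2: drop X → no win
col 3: drop X → no win
col 4: drop X → no win
col 5: drop X → no win
col 6: drop X → no win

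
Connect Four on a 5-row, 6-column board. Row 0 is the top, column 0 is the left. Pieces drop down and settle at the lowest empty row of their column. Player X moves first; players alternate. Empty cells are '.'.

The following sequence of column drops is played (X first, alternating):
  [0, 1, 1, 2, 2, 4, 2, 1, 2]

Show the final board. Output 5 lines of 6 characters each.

Answer: ......
..X...
.OX...
.XX...
XOO.O.

Derivation:
Move 1: X drops in col 0, lands at row 4
Move 2: O drops in col 1, lands at row 4
Move 3: X drops in col 1, lands at row 3
Move 4: O drops in col 2, lands at row 4
Move 5: X drops in col 2, lands at row 3
Move 6: O drops in col 4, lands at row 4
Move 7: X drops in col 2, lands at row 2
Move 8: O drops in col 1, lands at row 2
Move 9: X drops in col 2, lands at row 1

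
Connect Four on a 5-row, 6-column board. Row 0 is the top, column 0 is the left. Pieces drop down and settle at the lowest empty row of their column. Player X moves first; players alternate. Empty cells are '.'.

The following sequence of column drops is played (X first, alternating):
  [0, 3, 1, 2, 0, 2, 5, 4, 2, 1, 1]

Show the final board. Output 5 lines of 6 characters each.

Answer: ......
......
.XX...
XOO...
XXOOOX

Derivation:
Move 1: X drops in col 0, lands at row 4
Move 2: O drops in col 3, lands at row 4
Move 3: X drops in col 1, lands at row 4
Move 4: O drops in col 2, lands at row 4
Move 5: X drops in col 0, lands at row 3
Move 6: O drops in col 2, lands at row 3
Move 7: X drops in col 5, lands at row 4
Move 8: O drops in col 4, lands at row 4
Move 9: X drops in col 2, lands at row 2
Move 10: O drops in col 1, lands at row 3
Move 11: X drops in col 1, lands at row 2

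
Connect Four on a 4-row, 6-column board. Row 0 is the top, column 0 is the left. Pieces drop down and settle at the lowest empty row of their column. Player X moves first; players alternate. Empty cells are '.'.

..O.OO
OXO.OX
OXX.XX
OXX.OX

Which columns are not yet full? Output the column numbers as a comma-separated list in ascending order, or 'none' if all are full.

Answer: 0,1,3

Derivation:
col 0: top cell = '.' → open
col 1: top cell = '.' → open
col 2: top cell = 'O' → FULL
col 3: top cell = '.' → open
col 4: top cell = 'O' → FULL
col 5: top cell = 'O' → FULL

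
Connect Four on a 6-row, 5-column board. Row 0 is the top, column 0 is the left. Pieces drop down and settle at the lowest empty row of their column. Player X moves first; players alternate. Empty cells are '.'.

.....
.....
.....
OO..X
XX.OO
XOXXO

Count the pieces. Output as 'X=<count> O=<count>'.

X=6 O=6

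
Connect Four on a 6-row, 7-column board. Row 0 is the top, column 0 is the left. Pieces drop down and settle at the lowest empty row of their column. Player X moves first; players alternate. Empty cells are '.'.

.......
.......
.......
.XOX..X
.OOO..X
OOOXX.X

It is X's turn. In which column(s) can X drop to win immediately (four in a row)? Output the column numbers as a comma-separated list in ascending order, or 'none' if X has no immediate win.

Answer: 5,6

Derivation:
col 0: drop X → no win
col 1: drop X → no win
col 2: drop X → no win
col 3: drop X → no win
col 4: drop X → no win
col 5: drop X → WIN!
col 6: drop X → WIN!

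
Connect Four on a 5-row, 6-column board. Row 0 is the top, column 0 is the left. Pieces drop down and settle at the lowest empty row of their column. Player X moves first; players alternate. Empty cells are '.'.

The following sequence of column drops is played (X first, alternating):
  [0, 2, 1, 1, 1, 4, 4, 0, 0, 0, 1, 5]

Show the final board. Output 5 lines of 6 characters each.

Move 1: X drops in col 0, lands at row 4
Move 2: O drops in col 2, lands at row 4
Move 3: X drops in col 1, lands at row 4
Move 4: O drops in col 1, lands at row 3
Move 5: X drops in col 1, lands at row 2
Move 6: O drops in col 4, lands at row 4
Move 7: X drops in col 4, lands at row 3
Move 8: O drops in col 0, lands at row 3
Move 9: X drops in col 0, lands at row 2
Move 10: O drops in col 0, lands at row 1
Move 11: X drops in col 1, lands at row 1
Move 12: O drops in col 5, lands at row 4

Answer: ......
OX....
XX....
OO..X.
XXO.OO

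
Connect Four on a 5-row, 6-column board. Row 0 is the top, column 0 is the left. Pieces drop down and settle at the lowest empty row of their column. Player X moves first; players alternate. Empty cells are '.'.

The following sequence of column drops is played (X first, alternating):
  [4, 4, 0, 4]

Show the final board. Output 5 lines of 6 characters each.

Answer: ......
......
....O.
....O.
X...X.

Derivation:
Move 1: X drops in col 4, lands at row 4
Move 2: O drops in col 4, lands at row 3
Move 3: X drops in col 0, lands at row 4
Move 4: O drops in col 4, lands at row 2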